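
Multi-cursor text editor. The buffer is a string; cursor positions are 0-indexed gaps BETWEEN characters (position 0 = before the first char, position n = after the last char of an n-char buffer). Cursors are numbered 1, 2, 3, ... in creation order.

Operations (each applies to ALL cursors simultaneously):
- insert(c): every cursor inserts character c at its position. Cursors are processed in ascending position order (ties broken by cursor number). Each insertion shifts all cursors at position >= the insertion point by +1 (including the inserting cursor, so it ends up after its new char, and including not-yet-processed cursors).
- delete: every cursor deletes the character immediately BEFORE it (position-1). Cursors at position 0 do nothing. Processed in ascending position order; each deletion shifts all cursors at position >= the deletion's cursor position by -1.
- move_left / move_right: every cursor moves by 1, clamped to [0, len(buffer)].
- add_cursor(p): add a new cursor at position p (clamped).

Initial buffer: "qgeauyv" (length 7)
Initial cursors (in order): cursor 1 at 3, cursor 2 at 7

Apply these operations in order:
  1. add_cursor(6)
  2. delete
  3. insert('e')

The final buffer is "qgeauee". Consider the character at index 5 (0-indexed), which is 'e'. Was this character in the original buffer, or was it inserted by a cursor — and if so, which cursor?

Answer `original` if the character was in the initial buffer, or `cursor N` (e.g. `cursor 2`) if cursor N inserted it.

Answer: cursor 2

Derivation:
After op 1 (add_cursor(6)): buffer="qgeauyv" (len 7), cursors c1@3 c3@6 c2@7, authorship .......
After op 2 (delete): buffer="qgau" (len 4), cursors c1@2 c2@4 c3@4, authorship ....
After op 3 (insert('e')): buffer="qgeauee" (len 7), cursors c1@3 c2@7 c3@7, authorship ..1..23
Authorship (.=original, N=cursor N): . . 1 . . 2 3
Index 5: author = 2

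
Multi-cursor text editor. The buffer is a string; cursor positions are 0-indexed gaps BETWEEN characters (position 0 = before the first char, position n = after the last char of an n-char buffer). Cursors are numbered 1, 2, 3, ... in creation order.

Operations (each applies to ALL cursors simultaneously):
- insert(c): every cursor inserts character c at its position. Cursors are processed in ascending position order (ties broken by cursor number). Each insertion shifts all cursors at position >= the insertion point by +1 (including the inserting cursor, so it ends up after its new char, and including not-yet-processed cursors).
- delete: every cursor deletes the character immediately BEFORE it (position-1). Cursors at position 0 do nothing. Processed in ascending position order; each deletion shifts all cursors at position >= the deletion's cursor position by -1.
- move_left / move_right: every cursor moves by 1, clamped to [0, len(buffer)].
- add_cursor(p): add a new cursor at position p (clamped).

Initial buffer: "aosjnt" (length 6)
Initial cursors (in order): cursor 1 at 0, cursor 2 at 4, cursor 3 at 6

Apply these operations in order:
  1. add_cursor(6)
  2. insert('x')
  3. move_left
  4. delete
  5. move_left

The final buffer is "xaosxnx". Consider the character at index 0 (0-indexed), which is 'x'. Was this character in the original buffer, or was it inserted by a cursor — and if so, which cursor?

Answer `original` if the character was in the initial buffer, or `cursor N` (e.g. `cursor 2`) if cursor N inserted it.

After op 1 (add_cursor(6)): buffer="aosjnt" (len 6), cursors c1@0 c2@4 c3@6 c4@6, authorship ......
After op 2 (insert('x')): buffer="xaosjxntxx" (len 10), cursors c1@1 c2@6 c3@10 c4@10, authorship 1....2..34
After op 3 (move_left): buffer="xaosjxntxx" (len 10), cursors c1@0 c2@5 c3@9 c4@9, authorship 1....2..34
After op 4 (delete): buffer="xaosxnx" (len 7), cursors c1@0 c2@4 c3@6 c4@6, authorship 1...2.4
After op 5 (move_left): buffer="xaosxnx" (len 7), cursors c1@0 c2@3 c3@5 c4@5, authorship 1...2.4
Authorship (.=original, N=cursor N): 1 . . . 2 . 4
Index 0: author = 1

Answer: cursor 1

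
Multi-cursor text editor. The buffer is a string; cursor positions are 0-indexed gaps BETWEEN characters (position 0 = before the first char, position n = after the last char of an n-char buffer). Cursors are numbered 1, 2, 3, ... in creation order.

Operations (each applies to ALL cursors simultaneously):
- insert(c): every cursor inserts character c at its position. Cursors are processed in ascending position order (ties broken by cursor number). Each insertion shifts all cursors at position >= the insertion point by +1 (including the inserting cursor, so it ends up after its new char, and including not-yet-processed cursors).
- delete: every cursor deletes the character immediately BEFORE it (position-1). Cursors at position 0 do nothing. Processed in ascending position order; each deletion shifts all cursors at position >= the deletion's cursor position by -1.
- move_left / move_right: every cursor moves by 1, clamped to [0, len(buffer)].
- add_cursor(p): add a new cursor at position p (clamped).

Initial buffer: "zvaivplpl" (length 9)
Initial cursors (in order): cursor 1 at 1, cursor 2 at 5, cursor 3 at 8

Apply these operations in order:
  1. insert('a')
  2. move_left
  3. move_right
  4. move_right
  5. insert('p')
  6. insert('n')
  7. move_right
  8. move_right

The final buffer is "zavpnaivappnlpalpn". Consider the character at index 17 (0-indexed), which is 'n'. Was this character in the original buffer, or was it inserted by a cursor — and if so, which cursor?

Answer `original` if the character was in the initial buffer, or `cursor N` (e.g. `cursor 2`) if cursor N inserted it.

Answer: cursor 3

Derivation:
After op 1 (insert('a')): buffer="zavaivaplpal" (len 12), cursors c1@2 c2@7 c3@11, authorship .1....2...3.
After op 2 (move_left): buffer="zavaivaplpal" (len 12), cursors c1@1 c2@6 c3@10, authorship .1....2...3.
After op 3 (move_right): buffer="zavaivaplpal" (len 12), cursors c1@2 c2@7 c3@11, authorship .1....2...3.
After op 4 (move_right): buffer="zavaivaplpal" (len 12), cursors c1@3 c2@8 c3@12, authorship .1....2...3.
After op 5 (insert('p')): buffer="zavpaivapplpalp" (len 15), cursors c1@4 c2@10 c3@15, authorship .1.1...2.2..3.3
After op 6 (insert('n')): buffer="zavpnaivappnlpalpn" (len 18), cursors c1@5 c2@12 c3@18, authorship .1.11...2.22..3.33
After op 7 (move_right): buffer="zavpnaivappnlpalpn" (len 18), cursors c1@6 c2@13 c3@18, authorship .1.11...2.22..3.33
After op 8 (move_right): buffer="zavpnaivappnlpalpn" (len 18), cursors c1@7 c2@14 c3@18, authorship .1.11...2.22..3.33
Authorship (.=original, N=cursor N): . 1 . 1 1 . . . 2 . 2 2 . . 3 . 3 3
Index 17: author = 3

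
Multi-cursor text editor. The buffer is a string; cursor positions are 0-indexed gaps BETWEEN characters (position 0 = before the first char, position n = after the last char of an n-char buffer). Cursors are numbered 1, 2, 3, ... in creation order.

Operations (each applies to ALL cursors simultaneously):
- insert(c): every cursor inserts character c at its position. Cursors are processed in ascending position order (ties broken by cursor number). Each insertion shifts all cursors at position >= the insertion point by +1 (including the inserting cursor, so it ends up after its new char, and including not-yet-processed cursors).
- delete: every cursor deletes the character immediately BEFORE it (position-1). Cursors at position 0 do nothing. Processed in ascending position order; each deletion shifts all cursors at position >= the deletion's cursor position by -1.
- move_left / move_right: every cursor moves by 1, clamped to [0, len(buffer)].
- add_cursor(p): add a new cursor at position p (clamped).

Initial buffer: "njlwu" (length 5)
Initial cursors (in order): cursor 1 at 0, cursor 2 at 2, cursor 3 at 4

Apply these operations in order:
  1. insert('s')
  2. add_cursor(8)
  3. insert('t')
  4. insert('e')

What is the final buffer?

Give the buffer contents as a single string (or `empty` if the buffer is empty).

Answer: stenjstelwsteute

Derivation:
After op 1 (insert('s')): buffer="snjslwsu" (len 8), cursors c1@1 c2@4 c3@7, authorship 1..2..3.
After op 2 (add_cursor(8)): buffer="snjslwsu" (len 8), cursors c1@1 c2@4 c3@7 c4@8, authorship 1..2..3.
After op 3 (insert('t')): buffer="stnjstlwstut" (len 12), cursors c1@2 c2@6 c3@10 c4@12, authorship 11..22..33.4
After op 4 (insert('e')): buffer="stenjstelwsteute" (len 16), cursors c1@3 c2@8 c3@13 c4@16, authorship 111..222..333.44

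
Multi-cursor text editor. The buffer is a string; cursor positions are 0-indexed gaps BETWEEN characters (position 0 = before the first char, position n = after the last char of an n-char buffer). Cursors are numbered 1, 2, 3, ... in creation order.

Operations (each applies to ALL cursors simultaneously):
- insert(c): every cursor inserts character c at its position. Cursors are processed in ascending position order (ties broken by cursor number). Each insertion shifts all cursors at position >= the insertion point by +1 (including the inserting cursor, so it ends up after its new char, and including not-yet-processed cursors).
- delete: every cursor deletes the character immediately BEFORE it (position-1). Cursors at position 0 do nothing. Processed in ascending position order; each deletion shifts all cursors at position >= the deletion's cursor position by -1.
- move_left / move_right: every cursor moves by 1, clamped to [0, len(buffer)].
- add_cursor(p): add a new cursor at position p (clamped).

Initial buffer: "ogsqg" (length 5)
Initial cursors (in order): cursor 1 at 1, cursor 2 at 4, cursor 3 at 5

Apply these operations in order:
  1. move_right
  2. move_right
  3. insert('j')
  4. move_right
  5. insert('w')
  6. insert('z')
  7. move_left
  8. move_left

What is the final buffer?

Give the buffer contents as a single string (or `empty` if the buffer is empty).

Answer: ogsjqwzgjjwwzz

Derivation:
After op 1 (move_right): buffer="ogsqg" (len 5), cursors c1@2 c2@5 c3@5, authorship .....
After op 2 (move_right): buffer="ogsqg" (len 5), cursors c1@3 c2@5 c3@5, authorship .....
After op 3 (insert('j')): buffer="ogsjqgjj" (len 8), cursors c1@4 c2@8 c3@8, authorship ...1..23
After op 4 (move_right): buffer="ogsjqgjj" (len 8), cursors c1@5 c2@8 c3@8, authorship ...1..23
After op 5 (insert('w')): buffer="ogsjqwgjjww" (len 11), cursors c1@6 c2@11 c3@11, authorship ...1.1.2323
After op 6 (insert('z')): buffer="ogsjqwzgjjwwzz" (len 14), cursors c1@7 c2@14 c3@14, authorship ...1.11.232323
After op 7 (move_left): buffer="ogsjqwzgjjwwzz" (len 14), cursors c1@6 c2@13 c3@13, authorship ...1.11.232323
After op 8 (move_left): buffer="ogsjqwzgjjwwzz" (len 14), cursors c1@5 c2@12 c3@12, authorship ...1.11.232323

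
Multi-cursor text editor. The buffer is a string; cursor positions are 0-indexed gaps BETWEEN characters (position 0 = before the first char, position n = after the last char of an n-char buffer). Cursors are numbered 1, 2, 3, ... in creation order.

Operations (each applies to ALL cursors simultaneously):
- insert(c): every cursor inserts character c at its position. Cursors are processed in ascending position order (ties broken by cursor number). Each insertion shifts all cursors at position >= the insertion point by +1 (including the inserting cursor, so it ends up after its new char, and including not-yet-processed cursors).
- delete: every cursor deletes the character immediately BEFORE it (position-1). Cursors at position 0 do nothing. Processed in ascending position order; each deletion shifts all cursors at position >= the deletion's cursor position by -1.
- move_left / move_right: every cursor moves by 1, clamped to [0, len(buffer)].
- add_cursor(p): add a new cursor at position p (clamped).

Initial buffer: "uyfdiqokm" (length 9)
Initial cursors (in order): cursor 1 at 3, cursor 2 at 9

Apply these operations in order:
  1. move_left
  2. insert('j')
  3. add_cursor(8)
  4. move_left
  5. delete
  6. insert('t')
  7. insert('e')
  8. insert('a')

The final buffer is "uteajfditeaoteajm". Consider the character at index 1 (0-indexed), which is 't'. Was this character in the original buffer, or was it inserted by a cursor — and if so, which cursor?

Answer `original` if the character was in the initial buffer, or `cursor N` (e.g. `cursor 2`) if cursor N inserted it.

Answer: cursor 1

Derivation:
After op 1 (move_left): buffer="uyfdiqokm" (len 9), cursors c1@2 c2@8, authorship .........
After op 2 (insert('j')): buffer="uyjfdiqokjm" (len 11), cursors c1@3 c2@10, authorship ..1......2.
After op 3 (add_cursor(8)): buffer="uyjfdiqokjm" (len 11), cursors c1@3 c3@8 c2@10, authorship ..1......2.
After op 4 (move_left): buffer="uyjfdiqokjm" (len 11), cursors c1@2 c3@7 c2@9, authorship ..1......2.
After op 5 (delete): buffer="ujfdiojm" (len 8), cursors c1@1 c3@5 c2@6, authorship .1....2.
After op 6 (insert('t')): buffer="utjfditotjm" (len 11), cursors c1@2 c3@7 c2@9, authorship .11...3.22.
After op 7 (insert('e')): buffer="utejfditeotejm" (len 14), cursors c1@3 c3@9 c2@12, authorship .111...33.222.
After op 8 (insert('a')): buffer="uteajfditeaoteajm" (len 17), cursors c1@4 c3@11 c2@15, authorship .1111...333.2222.
Authorship (.=original, N=cursor N): . 1 1 1 1 . . . 3 3 3 . 2 2 2 2 .
Index 1: author = 1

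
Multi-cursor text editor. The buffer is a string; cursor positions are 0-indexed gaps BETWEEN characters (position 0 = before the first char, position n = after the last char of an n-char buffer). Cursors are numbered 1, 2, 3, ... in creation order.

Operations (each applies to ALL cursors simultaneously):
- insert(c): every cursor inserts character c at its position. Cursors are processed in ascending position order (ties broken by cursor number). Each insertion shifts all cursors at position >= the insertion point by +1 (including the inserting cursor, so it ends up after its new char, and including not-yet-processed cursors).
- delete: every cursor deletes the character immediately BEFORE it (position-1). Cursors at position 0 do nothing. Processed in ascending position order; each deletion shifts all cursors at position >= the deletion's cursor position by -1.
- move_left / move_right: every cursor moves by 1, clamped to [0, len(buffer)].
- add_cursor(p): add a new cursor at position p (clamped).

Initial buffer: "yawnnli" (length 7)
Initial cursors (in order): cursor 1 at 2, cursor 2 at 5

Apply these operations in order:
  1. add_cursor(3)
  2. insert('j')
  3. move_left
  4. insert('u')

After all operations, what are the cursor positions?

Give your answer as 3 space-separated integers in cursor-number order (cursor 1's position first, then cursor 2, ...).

Answer: 3 10 6

Derivation:
After op 1 (add_cursor(3)): buffer="yawnnli" (len 7), cursors c1@2 c3@3 c2@5, authorship .......
After op 2 (insert('j')): buffer="yajwjnnjli" (len 10), cursors c1@3 c3@5 c2@8, authorship ..1.3..2..
After op 3 (move_left): buffer="yajwjnnjli" (len 10), cursors c1@2 c3@4 c2@7, authorship ..1.3..2..
After op 4 (insert('u')): buffer="yaujwujnnujli" (len 13), cursors c1@3 c3@6 c2@10, authorship ..11.33..22..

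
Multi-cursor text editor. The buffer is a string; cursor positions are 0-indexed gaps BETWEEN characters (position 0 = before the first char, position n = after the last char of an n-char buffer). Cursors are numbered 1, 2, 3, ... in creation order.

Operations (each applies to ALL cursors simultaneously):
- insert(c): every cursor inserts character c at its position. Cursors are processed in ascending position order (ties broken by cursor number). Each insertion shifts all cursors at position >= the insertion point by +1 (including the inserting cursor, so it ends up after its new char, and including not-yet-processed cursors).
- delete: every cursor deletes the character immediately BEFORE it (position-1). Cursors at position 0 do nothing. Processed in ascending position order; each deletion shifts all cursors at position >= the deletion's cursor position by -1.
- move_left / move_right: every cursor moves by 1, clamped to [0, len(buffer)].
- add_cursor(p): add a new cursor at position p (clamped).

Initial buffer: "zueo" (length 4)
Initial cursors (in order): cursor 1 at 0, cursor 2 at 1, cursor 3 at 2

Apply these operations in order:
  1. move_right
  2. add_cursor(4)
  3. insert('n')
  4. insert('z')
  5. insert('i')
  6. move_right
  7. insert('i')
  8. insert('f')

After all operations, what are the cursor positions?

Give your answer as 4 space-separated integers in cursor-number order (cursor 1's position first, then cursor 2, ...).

After op 1 (move_right): buffer="zueo" (len 4), cursors c1@1 c2@2 c3@3, authorship ....
After op 2 (add_cursor(4)): buffer="zueo" (len 4), cursors c1@1 c2@2 c3@3 c4@4, authorship ....
After op 3 (insert('n')): buffer="znunenon" (len 8), cursors c1@2 c2@4 c3@6 c4@8, authorship .1.2.3.4
After op 4 (insert('z')): buffer="znzunzenzonz" (len 12), cursors c1@3 c2@6 c3@9 c4@12, authorship .11.22.33.44
After op 5 (insert('i')): buffer="znziunzienzionzi" (len 16), cursors c1@4 c2@8 c3@12 c4@16, authorship .111.222.333.444
After op 6 (move_right): buffer="znziunzienzionzi" (len 16), cursors c1@5 c2@9 c3@13 c4@16, authorship .111.222.333.444
After op 7 (insert('i')): buffer="znziuinzieinzioinzii" (len 20), cursors c1@6 c2@11 c3@16 c4@20, authorship .111.1222.2333.34444
After op 8 (insert('f')): buffer="znziuifnzieifnzioifnziif" (len 24), cursors c1@7 c2@13 c3@19 c4@24, authorship .111.11222.22333.3344444

Answer: 7 13 19 24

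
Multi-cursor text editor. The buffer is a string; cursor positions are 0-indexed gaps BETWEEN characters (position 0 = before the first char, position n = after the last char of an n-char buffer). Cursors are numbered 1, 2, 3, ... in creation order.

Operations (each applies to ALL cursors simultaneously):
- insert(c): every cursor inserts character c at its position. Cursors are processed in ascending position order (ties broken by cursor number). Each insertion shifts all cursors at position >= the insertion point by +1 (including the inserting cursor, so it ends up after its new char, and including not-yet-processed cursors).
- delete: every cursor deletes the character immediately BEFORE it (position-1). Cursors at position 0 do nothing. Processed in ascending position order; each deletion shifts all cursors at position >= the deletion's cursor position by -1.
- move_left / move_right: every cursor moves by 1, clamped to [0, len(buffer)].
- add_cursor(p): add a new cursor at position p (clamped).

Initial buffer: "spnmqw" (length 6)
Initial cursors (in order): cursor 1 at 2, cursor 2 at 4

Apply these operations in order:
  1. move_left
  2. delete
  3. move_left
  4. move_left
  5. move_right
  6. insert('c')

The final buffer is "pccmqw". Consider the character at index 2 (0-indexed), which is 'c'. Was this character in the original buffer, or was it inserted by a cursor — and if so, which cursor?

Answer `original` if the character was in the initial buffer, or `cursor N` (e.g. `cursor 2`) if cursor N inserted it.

After op 1 (move_left): buffer="spnmqw" (len 6), cursors c1@1 c2@3, authorship ......
After op 2 (delete): buffer="pmqw" (len 4), cursors c1@0 c2@1, authorship ....
After op 3 (move_left): buffer="pmqw" (len 4), cursors c1@0 c2@0, authorship ....
After op 4 (move_left): buffer="pmqw" (len 4), cursors c1@0 c2@0, authorship ....
After op 5 (move_right): buffer="pmqw" (len 4), cursors c1@1 c2@1, authorship ....
After op 6 (insert('c')): buffer="pccmqw" (len 6), cursors c1@3 c2@3, authorship .12...
Authorship (.=original, N=cursor N): . 1 2 . . .
Index 2: author = 2

Answer: cursor 2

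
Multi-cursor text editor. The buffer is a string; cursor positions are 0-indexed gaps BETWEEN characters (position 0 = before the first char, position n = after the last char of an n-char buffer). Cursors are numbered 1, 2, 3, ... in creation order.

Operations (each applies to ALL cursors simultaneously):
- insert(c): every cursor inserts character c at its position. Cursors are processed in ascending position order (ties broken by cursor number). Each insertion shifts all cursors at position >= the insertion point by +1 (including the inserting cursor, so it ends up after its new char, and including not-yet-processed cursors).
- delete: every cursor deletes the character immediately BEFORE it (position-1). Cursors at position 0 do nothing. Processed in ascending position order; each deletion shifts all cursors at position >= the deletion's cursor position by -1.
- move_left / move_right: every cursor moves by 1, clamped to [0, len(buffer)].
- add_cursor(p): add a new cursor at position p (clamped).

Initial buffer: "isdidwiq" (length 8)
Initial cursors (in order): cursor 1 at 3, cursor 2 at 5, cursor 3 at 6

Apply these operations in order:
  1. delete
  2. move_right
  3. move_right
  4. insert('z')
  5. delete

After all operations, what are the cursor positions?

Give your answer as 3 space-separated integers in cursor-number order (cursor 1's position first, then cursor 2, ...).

Answer: 4 5 5

Derivation:
After op 1 (delete): buffer="isiiq" (len 5), cursors c1@2 c2@3 c3@3, authorship .....
After op 2 (move_right): buffer="isiiq" (len 5), cursors c1@3 c2@4 c3@4, authorship .....
After op 3 (move_right): buffer="isiiq" (len 5), cursors c1@4 c2@5 c3@5, authorship .....
After op 4 (insert('z')): buffer="isiizqzz" (len 8), cursors c1@5 c2@8 c3@8, authorship ....1.23
After op 5 (delete): buffer="isiiq" (len 5), cursors c1@4 c2@5 c3@5, authorship .....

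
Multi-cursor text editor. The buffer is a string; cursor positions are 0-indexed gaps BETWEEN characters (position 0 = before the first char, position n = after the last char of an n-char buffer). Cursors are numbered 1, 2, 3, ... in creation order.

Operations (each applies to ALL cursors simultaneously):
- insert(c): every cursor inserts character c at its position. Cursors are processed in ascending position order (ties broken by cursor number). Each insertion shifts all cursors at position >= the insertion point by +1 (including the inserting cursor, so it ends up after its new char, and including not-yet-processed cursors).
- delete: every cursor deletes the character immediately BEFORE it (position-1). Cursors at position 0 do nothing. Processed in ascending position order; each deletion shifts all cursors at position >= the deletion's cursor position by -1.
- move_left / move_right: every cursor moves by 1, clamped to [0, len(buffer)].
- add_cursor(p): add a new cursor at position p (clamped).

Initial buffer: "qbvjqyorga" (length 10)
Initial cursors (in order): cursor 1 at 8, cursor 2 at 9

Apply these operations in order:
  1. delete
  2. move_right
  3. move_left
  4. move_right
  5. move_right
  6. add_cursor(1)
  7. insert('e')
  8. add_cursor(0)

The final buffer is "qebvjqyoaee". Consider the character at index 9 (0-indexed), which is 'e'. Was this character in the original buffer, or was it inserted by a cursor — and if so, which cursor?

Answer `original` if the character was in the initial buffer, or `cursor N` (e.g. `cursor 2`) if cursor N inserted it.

After op 1 (delete): buffer="qbvjqyoa" (len 8), cursors c1@7 c2@7, authorship ........
After op 2 (move_right): buffer="qbvjqyoa" (len 8), cursors c1@8 c2@8, authorship ........
After op 3 (move_left): buffer="qbvjqyoa" (len 8), cursors c1@7 c2@7, authorship ........
After op 4 (move_right): buffer="qbvjqyoa" (len 8), cursors c1@8 c2@8, authorship ........
After op 5 (move_right): buffer="qbvjqyoa" (len 8), cursors c1@8 c2@8, authorship ........
After op 6 (add_cursor(1)): buffer="qbvjqyoa" (len 8), cursors c3@1 c1@8 c2@8, authorship ........
After op 7 (insert('e')): buffer="qebvjqyoaee" (len 11), cursors c3@2 c1@11 c2@11, authorship .3.......12
After op 8 (add_cursor(0)): buffer="qebvjqyoaee" (len 11), cursors c4@0 c3@2 c1@11 c2@11, authorship .3.......12
Authorship (.=original, N=cursor N): . 3 . . . . . . . 1 2
Index 9: author = 1

Answer: cursor 1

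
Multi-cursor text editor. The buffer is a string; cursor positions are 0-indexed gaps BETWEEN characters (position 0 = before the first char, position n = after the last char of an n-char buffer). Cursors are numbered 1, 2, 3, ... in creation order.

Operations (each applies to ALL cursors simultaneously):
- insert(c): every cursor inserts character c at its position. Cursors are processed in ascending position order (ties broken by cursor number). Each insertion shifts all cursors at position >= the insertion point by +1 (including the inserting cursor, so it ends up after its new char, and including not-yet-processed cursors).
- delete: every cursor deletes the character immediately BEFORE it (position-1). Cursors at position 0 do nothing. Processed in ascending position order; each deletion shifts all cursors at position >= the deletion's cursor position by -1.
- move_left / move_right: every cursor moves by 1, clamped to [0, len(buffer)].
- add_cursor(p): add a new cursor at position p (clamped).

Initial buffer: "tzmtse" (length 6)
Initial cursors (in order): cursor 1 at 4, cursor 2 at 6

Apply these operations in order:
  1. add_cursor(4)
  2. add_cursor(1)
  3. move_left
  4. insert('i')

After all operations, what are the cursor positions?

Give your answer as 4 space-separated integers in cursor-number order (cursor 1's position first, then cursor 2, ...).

After op 1 (add_cursor(4)): buffer="tzmtse" (len 6), cursors c1@4 c3@4 c2@6, authorship ......
After op 2 (add_cursor(1)): buffer="tzmtse" (len 6), cursors c4@1 c1@4 c3@4 c2@6, authorship ......
After op 3 (move_left): buffer="tzmtse" (len 6), cursors c4@0 c1@3 c3@3 c2@5, authorship ......
After op 4 (insert('i')): buffer="itzmiitsie" (len 10), cursors c4@1 c1@6 c3@6 c2@9, authorship 4...13..2.

Answer: 6 9 6 1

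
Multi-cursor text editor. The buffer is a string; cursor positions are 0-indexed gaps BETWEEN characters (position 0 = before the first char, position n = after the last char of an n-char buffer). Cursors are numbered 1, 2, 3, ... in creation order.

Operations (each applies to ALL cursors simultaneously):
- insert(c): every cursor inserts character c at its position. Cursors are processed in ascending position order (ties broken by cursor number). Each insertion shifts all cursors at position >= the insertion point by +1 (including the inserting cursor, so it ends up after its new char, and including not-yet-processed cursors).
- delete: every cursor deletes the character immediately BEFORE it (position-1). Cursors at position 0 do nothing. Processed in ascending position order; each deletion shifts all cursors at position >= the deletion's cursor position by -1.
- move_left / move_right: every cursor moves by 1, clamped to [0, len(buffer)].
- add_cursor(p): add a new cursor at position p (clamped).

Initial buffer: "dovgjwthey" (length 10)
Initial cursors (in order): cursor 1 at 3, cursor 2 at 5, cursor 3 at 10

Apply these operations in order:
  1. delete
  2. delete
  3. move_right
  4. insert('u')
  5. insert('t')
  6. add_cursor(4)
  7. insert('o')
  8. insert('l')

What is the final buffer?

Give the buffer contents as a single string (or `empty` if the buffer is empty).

After op 1 (delete): buffer="dogwthe" (len 7), cursors c1@2 c2@3 c3@7, authorship .......
After op 2 (delete): buffer="dwth" (len 4), cursors c1@1 c2@1 c3@4, authorship ....
After op 3 (move_right): buffer="dwth" (len 4), cursors c1@2 c2@2 c3@4, authorship ....
After op 4 (insert('u')): buffer="dwuuthu" (len 7), cursors c1@4 c2@4 c3@7, authorship ..12..3
After op 5 (insert('t')): buffer="dwuuttthut" (len 10), cursors c1@6 c2@6 c3@10, authorship ..1212..33
After op 6 (add_cursor(4)): buffer="dwuuttthut" (len 10), cursors c4@4 c1@6 c2@6 c3@10, authorship ..1212..33
After op 7 (insert('o')): buffer="dwuuottoothuto" (len 14), cursors c4@5 c1@9 c2@9 c3@14, authorship ..1241212..333
After op 8 (insert('l')): buffer="dwuuolttoollthutol" (len 18), cursors c4@6 c1@12 c2@12 c3@18, authorship ..1244121212..3333

Answer: dwuuolttoollthutol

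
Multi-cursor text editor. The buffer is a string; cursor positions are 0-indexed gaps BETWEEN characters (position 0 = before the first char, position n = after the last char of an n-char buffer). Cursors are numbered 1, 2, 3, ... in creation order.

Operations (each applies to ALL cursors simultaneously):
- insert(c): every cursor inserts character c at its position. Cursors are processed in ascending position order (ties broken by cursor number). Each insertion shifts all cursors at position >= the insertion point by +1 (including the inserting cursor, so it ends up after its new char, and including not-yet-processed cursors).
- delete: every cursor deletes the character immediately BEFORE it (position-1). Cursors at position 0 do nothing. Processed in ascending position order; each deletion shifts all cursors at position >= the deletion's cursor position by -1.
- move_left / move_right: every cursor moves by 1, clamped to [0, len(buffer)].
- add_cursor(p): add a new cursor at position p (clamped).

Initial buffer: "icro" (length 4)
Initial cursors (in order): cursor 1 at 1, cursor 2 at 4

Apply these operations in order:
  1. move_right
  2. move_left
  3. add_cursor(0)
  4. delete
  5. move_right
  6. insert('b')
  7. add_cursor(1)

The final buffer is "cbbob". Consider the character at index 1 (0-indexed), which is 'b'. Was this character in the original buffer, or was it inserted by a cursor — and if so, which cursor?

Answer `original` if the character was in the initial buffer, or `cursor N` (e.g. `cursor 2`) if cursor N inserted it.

Answer: cursor 1

Derivation:
After op 1 (move_right): buffer="icro" (len 4), cursors c1@2 c2@4, authorship ....
After op 2 (move_left): buffer="icro" (len 4), cursors c1@1 c2@3, authorship ....
After op 3 (add_cursor(0)): buffer="icro" (len 4), cursors c3@0 c1@1 c2@3, authorship ....
After op 4 (delete): buffer="co" (len 2), cursors c1@0 c3@0 c2@1, authorship ..
After op 5 (move_right): buffer="co" (len 2), cursors c1@1 c3@1 c2@2, authorship ..
After op 6 (insert('b')): buffer="cbbob" (len 5), cursors c1@3 c3@3 c2@5, authorship .13.2
After op 7 (add_cursor(1)): buffer="cbbob" (len 5), cursors c4@1 c1@3 c3@3 c2@5, authorship .13.2
Authorship (.=original, N=cursor N): . 1 3 . 2
Index 1: author = 1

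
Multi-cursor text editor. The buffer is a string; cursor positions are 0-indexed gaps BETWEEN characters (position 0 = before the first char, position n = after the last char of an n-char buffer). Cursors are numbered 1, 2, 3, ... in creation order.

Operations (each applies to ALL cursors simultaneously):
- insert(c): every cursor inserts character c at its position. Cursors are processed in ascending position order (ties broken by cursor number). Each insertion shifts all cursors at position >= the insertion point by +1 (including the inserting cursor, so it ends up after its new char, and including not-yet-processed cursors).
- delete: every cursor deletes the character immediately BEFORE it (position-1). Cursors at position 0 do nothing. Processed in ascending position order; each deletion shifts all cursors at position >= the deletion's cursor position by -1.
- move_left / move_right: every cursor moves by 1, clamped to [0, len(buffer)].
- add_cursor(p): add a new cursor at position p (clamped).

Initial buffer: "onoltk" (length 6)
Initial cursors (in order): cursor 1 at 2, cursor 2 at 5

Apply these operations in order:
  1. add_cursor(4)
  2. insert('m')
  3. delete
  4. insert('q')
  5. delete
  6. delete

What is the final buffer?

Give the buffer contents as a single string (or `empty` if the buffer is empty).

Answer: ook

Derivation:
After op 1 (add_cursor(4)): buffer="onoltk" (len 6), cursors c1@2 c3@4 c2@5, authorship ......
After op 2 (insert('m')): buffer="onmolmtmk" (len 9), cursors c1@3 c3@6 c2@8, authorship ..1..3.2.
After op 3 (delete): buffer="onoltk" (len 6), cursors c1@2 c3@4 c2@5, authorship ......
After op 4 (insert('q')): buffer="onqolqtqk" (len 9), cursors c1@3 c3@6 c2@8, authorship ..1..3.2.
After op 5 (delete): buffer="onoltk" (len 6), cursors c1@2 c3@4 c2@5, authorship ......
After op 6 (delete): buffer="ook" (len 3), cursors c1@1 c2@2 c3@2, authorship ...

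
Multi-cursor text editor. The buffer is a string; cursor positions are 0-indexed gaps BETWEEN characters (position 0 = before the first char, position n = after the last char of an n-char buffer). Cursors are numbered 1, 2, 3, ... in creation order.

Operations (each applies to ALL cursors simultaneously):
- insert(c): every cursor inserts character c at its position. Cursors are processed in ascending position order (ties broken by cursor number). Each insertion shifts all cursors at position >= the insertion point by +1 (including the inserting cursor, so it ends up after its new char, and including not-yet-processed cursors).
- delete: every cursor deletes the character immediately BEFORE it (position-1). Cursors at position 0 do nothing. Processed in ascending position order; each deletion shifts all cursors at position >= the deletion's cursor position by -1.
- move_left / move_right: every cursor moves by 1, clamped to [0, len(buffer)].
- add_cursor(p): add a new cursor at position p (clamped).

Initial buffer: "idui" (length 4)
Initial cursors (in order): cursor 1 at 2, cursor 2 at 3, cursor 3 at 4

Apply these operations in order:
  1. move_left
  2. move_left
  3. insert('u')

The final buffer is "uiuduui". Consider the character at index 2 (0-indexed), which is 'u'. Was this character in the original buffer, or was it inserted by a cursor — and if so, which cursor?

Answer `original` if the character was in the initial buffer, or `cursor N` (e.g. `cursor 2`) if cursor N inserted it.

After op 1 (move_left): buffer="idui" (len 4), cursors c1@1 c2@2 c3@3, authorship ....
After op 2 (move_left): buffer="idui" (len 4), cursors c1@0 c2@1 c3@2, authorship ....
After op 3 (insert('u')): buffer="uiuduui" (len 7), cursors c1@1 c2@3 c3@5, authorship 1.2.3..
Authorship (.=original, N=cursor N): 1 . 2 . 3 . .
Index 2: author = 2

Answer: cursor 2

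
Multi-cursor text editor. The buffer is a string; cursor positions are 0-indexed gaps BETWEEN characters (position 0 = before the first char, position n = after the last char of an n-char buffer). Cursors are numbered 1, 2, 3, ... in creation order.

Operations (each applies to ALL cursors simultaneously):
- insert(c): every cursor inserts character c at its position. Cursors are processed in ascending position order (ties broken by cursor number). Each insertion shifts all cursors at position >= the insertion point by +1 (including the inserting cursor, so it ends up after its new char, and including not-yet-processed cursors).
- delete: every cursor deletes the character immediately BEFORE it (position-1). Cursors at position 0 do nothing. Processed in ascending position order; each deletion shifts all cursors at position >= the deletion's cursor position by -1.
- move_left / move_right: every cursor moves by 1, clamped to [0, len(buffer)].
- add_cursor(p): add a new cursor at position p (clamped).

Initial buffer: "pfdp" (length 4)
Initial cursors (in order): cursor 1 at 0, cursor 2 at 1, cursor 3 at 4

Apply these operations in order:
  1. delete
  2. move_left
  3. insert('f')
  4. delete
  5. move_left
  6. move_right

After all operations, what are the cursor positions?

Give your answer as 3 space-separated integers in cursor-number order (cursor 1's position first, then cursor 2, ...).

Answer: 1 1 1

Derivation:
After op 1 (delete): buffer="fd" (len 2), cursors c1@0 c2@0 c3@2, authorship ..
After op 2 (move_left): buffer="fd" (len 2), cursors c1@0 c2@0 c3@1, authorship ..
After op 3 (insert('f')): buffer="ffffd" (len 5), cursors c1@2 c2@2 c3@4, authorship 12.3.
After op 4 (delete): buffer="fd" (len 2), cursors c1@0 c2@0 c3@1, authorship ..
After op 5 (move_left): buffer="fd" (len 2), cursors c1@0 c2@0 c3@0, authorship ..
After op 6 (move_right): buffer="fd" (len 2), cursors c1@1 c2@1 c3@1, authorship ..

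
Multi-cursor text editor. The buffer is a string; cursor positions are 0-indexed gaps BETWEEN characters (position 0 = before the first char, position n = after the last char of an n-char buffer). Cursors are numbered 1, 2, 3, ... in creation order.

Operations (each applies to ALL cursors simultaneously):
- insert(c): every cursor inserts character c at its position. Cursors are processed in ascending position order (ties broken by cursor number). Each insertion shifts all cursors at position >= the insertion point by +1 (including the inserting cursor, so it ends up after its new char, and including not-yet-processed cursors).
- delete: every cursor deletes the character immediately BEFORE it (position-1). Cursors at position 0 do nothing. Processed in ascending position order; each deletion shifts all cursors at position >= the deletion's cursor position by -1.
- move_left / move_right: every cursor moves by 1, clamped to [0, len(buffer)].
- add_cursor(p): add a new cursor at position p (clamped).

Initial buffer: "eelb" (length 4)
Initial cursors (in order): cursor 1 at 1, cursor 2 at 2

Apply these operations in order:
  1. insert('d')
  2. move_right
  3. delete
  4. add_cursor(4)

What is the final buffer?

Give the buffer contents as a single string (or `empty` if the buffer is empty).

Answer: eddb

Derivation:
After op 1 (insert('d')): buffer="ededlb" (len 6), cursors c1@2 c2@4, authorship .1.2..
After op 2 (move_right): buffer="ededlb" (len 6), cursors c1@3 c2@5, authorship .1.2..
After op 3 (delete): buffer="eddb" (len 4), cursors c1@2 c2@3, authorship .12.
After op 4 (add_cursor(4)): buffer="eddb" (len 4), cursors c1@2 c2@3 c3@4, authorship .12.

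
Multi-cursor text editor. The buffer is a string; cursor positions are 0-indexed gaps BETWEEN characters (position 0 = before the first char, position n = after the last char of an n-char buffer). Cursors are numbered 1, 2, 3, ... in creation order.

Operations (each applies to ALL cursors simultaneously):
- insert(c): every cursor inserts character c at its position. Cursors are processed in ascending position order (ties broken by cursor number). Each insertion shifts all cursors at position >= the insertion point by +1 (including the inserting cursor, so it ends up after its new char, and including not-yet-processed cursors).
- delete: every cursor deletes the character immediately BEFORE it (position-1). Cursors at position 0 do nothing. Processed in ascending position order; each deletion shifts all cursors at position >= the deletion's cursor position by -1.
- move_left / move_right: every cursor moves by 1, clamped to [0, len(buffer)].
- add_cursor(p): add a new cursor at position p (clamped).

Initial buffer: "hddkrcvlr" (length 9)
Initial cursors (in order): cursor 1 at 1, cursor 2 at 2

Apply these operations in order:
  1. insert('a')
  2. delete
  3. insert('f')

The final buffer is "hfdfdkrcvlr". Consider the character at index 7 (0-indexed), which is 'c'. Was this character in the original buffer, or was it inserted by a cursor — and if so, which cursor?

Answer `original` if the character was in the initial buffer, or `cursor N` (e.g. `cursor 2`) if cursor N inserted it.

After op 1 (insert('a')): buffer="hadadkrcvlr" (len 11), cursors c1@2 c2@4, authorship .1.2.......
After op 2 (delete): buffer="hddkrcvlr" (len 9), cursors c1@1 c2@2, authorship .........
After op 3 (insert('f')): buffer="hfdfdkrcvlr" (len 11), cursors c1@2 c2@4, authorship .1.2.......
Authorship (.=original, N=cursor N): . 1 . 2 . . . . . . .
Index 7: author = original

Answer: original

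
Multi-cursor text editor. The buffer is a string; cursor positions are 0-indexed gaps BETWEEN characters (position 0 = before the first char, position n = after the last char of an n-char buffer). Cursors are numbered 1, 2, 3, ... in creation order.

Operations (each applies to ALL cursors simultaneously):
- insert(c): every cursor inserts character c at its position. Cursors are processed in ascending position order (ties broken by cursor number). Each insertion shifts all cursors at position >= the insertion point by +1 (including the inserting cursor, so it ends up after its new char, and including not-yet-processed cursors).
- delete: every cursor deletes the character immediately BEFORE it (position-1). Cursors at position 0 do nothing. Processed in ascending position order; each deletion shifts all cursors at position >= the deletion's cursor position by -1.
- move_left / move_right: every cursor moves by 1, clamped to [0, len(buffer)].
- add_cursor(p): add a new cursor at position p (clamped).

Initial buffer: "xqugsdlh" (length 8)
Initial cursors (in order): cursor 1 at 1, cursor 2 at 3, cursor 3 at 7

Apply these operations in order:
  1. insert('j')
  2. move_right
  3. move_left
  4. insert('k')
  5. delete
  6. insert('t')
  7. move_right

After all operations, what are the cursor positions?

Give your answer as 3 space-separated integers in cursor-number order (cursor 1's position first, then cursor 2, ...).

After op 1 (insert('j')): buffer="xjqujgsdljh" (len 11), cursors c1@2 c2@5 c3@10, authorship .1..2....3.
After op 2 (move_right): buffer="xjqujgsdljh" (len 11), cursors c1@3 c2@6 c3@11, authorship .1..2....3.
After op 3 (move_left): buffer="xjqujgsdljh" (len 11), cursors c1@2 c2@5 c3@10, authorship .1..2....3.
After op 4 (insert('k')): buffer="xjkqujkgsdljkh" (len 14), cursors c1@3 c2@7 c3@13, authorship .11..22....33.
After op 5 (delete): buffer="xjqujgsdljh" (len 11), cursors c1@2 c2@5 c3@10, authorship .1..2....3.
After op 6 (insert('t')): buffer="xjtqujtgsdljth" (len 14), cursors c1@3 c2@7 c3@13, authorship .11..22....33.
After op 7 (move_right): buffer="xjtqujtgsdljth" (len 14), cursors c1@4 c2@8 c3@14, authorship .11..22....33.

Answer: 4 8 14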